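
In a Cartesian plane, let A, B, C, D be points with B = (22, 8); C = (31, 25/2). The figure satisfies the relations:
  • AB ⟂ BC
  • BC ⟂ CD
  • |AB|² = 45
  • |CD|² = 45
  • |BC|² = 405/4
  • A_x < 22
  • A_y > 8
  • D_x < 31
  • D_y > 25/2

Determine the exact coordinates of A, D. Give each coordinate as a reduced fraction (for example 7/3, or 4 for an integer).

A = (19, 14)
D = (28, 37/2)

1. A_x = 19  [[AB ⟂ BC ⇒ -9x-9/2y+234=0] ∩ [|A−(22, 8)|²=45]]
2. A_y = 14  [[AB ⟂ BC ⇒ -9x-9/2y+234=0] ∩ [|A−(22, 8)|²=45]]
   so A = (19, 14)
3. D_x = 28  [[BC ⟂ CD ⇒ 9x+9/2y-1341/4=0] ∩ [|D−(31, 25/2)|²=45]]
4. D_y = 37/2  [[BC ⟂ CD ⇒ 9x+9/2y-1341/4=0] ∩ [|D−(31, 25/2)|²=45]]
   so D = (28, 37/2)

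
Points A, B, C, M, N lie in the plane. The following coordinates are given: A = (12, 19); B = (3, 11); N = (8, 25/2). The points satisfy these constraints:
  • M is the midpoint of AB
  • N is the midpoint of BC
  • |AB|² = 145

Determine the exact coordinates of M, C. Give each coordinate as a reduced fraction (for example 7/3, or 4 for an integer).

1. M_x = 15/2  [2·M = A+B = (12, 19)+(3, 11)]
2. M_y = 15  [2·M = A+B = (12, 19)+(3, 11)]
   so M = (15/2, 15)
3. C_x = 13  [C = 2·N−B = 2·(8, 25/2)−(3, 11)]
4. C_y = 14  [C = 2·N−B = 2·(8, 25/2)−(3, 11)]
   so C = (13, 14)

M = (15/2, 15)
C = (13, 14)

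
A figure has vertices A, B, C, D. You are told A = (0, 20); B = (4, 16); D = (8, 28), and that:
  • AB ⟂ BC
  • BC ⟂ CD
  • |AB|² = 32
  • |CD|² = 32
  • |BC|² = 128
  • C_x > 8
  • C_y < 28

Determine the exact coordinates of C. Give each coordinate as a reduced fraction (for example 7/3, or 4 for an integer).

C = (12, 24)

1. C_x = 12  [[AB ⟂ BC ⇒ 4x-4y+48=0] ∩ [|C−(8, 28)|²=32]]
2. C_y = 24  [[AB ⟂ BC ⇒ 4x-4y+48=0] ∩ [|C−(8, 28)|²=32]]
   so C = (12, 24)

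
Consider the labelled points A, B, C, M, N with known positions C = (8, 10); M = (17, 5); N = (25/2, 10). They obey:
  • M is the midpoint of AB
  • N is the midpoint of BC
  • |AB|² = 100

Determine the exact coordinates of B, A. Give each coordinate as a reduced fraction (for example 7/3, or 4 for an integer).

1. B_x = 17  [B = 2·N−C = 2·(25/2, 10)−(8, 10)]
2. B_y = 10  [B = 2·N−C = 2·(25/2, 10)−(8, 10)]
   so B = (17, 10)
3. A_x = 17  [A = 2·M−B = 2·(17, 5)−(17, 10)]
4. A_y = 0  [A = 2·M−B = 2·(17, 5)−(17, 10)]
   so A = (17, 0)

B = (17, 10)
A = (17, 0)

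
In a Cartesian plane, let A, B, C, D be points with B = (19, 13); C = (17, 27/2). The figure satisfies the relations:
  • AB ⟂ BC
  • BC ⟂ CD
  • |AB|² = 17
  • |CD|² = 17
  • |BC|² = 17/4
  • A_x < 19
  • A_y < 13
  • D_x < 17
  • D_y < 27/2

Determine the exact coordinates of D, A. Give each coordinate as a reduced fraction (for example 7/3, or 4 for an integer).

D = (16, 19/2)
A = (18, 9)

1. D_x = 16  [[BC ⟂ CD ⇒ -2x+1/2y+109/4=0] ∩ [|D−(17, 27/2)|²=17]]
2. D_y = 19/2  [[BC ⟂ CD ⇒ -2x+1/2y+109/4=0] ∩ [|D−(17, 27/2)|²=17]]
   so D = (16, 19/2)
3. A_x = 18  [[AB ⟂ BC ⇒ 2x-1/2y-63/2=0] ∩ [|A−(19, 13)|²=17]]
4. A_y = 9  [[AB ⟂ BC ⇒ 2x-1/2y-63/2=0] ∩ [|A−(19, 13)|²=17]]
   so A = (18, 9)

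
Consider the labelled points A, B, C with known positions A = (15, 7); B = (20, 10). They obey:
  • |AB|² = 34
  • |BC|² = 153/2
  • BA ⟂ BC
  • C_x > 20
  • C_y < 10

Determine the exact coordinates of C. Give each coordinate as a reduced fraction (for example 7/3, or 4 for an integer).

1. C_x = 49/2  [[BA ⟂ BC ⇒ -5x-3y+130=0] ∩ [|C−(20, 10)|²=153/2]]
2. C_y = 5/2  [[BA ⟂ BC ⇒ -5x-3y+130=0] ∩ [|C−(20, 10)|²=153/2]]
   so C = (49/2, 5/2)

C = (49/2, 5/2)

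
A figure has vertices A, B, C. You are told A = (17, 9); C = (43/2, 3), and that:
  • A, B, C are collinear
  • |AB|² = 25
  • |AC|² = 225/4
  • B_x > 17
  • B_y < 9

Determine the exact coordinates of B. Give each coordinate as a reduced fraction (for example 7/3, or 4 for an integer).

1. B_x = 20  [[A, B, C are collinear ⇒ -6x-9/2y+285/2=0] ∩ [|B−(17, 9)|²=25]]
2. B_y = 5  [[A, B, C are collinear ⇒ -6x-9/2y+285/2=0] ∩ [|B−(17, 9)|²=25]]
   so B = (20, 5)

B = (20, 5)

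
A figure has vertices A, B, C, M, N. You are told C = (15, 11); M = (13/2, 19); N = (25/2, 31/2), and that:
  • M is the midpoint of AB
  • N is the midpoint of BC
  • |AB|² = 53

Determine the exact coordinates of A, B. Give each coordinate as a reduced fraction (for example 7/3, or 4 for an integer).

A = (3, 18)
B = (10, 20)

1. B_x = 10  [B = 2·N−C = 2·(25/2, 31/2)−(15, 11)]
2. B_y = 20  [B = 2·N−C = 2·(25/2, 31/2)−(15, 11)]
   so B = (10, 20)
3. A_x = 3  [A = 2·M−B = 2·(13/2, 19)−(10, 20)]
4. A_y = 18  [A = 2·M−B = 2·(13/2, 19)−(10, 20)]
   so A = (3, 18)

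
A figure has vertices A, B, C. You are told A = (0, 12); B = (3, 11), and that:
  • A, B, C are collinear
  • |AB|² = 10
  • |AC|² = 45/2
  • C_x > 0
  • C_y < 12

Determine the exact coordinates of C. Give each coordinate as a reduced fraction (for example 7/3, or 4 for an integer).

1. C_x = 9/2  [[A, B, C are collinear ⇒ 1x+3y-36=0] ∩ [|C−(0, 12)|²=45/2]]
2. C_y = 21/2  [[A, B, C are collinear ⇒ 1x+3y-36=0] ∩ [|C−(0, 12)|²=45/2]]
   so C = (9/2, 21/2)

C = (9/2, 21/2)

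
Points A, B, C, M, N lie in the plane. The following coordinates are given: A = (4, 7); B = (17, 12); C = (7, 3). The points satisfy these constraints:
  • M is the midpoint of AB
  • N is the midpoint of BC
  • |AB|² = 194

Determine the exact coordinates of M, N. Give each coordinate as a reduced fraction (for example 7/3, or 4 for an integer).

1. M_x = 21/2  [2·M = A+B = (4, 7)+(17, 12)]
2. M_y = 19/2  [2·M = A+B = (4, 7)+(17, 12)]
   so M = (21/2, 19/2)
3. N_x = 12  [2·N = B+C = (17, 12)+(7, 3)]
4. N_y = 15/2  [2·N = B+C = (17, 12)+(7, 3)]
   so N = (12, 15/2)

M = (21/2, 19/2)
N = (12, 15/2)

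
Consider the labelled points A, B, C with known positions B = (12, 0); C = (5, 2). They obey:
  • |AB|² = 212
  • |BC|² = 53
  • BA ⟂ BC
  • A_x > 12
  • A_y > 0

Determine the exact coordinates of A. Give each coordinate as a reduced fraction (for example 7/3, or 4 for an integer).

1. A_x = 16  [[BA ⟂ BC ⇒ -7x+2y+84=0] ∩ [|A−(12, 0)|²=212]]
2. A_y = 14  [[BA ⟂ BC ⇒ -7x+2y+84=0] ∩ [|A−(12, 0)|²=212]]
   so A = (16, 14)

A = (16, 14)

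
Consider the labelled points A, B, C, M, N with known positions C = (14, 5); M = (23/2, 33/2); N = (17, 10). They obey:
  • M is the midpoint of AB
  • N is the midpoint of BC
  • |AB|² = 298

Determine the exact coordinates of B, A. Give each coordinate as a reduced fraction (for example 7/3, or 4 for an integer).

1. B_x = 20  [B = 2·N−C = 2·(17, 10)−(14, 5)]
2. B_y = 15  [B = 2·N−C = 2·(17, 10)−(14, 5)]
   so B = (20, 15)
3. A_x = 3  [A = 2·M−B = 2·(23/2, 33/2)−(20, 15)]
4. A_y = 18  [A = 2·M−B = 2·(23/2, 33/2)−(20, 15)]
   so A = (3, 18)

B = (20, 15)
A = (3, 18)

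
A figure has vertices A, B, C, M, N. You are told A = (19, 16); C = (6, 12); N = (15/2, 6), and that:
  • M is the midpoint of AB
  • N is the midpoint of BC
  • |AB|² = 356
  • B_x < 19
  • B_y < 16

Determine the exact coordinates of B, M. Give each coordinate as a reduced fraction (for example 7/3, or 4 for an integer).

B = (9, 0)
M = (14, 8)

1. B_x = 9  [B = 2·N−C = 2·(15/2, 6)−(6, 12)]
2. B_y = 0  [B = 2·N−C = 2·(15/2, 6)−(6, 12)]
   so B = (9, 0)
3. M_x = 14  [2·M = A+B = (19, 16)+(9, 0)]
4. M_y = 8  [2·M = A+B = (19, 16)+(9, 0)]
   so M = (14, 8)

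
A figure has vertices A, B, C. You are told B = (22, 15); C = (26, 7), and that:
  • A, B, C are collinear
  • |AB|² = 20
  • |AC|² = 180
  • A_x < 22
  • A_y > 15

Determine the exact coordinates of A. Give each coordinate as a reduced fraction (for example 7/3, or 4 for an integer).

1. A_x = 20  [[A, B, C are collinear ⇒ 8x+4y-236=0] ∩ [|A−(22, 15)|²=20]]
2. A_y = 19  [[A, B, C are collinear ⇒ 8x+4y-236=0] ∩ [|A−(22, 15)|²=20]]
   so A = (20, 19)

A = (20, 19)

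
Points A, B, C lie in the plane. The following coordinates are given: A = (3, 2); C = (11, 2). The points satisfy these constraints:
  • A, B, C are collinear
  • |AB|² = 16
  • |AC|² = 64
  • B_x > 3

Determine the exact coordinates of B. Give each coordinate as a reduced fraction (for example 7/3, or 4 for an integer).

B = (7, 2)

1. B_x = 7  [[A, B, C are collinear ⇒ -8y+16=0] ∩ [|B−(3, 2)|²=16]]
2. B_y = 2  [[A, B, C are collinear ⇒ -8y+16=0] ∩ [|B−(3, 2)|²=16]]
   so B = (7, 2)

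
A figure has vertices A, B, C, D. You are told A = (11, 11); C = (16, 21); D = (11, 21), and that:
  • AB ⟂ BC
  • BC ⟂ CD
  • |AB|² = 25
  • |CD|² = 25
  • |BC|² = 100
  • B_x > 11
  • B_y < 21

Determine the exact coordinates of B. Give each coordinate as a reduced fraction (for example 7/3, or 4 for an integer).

1. B_x = 16  [[BC ⟂ CD ⇒ 5x-80=0] ∩ [|B−(11, 11)|²=25]]
2. B_y = 11  [[BC ⟂ CD ⇒ 5x-80=0] ∩ [|B−(11, 11)|²=25]]
   so B = (16, 11)

B = (16, 11)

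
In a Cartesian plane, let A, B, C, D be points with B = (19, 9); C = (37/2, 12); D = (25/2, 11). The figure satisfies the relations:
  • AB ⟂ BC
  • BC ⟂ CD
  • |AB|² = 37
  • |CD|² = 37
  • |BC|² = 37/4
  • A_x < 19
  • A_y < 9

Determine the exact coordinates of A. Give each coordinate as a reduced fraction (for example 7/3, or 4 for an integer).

A = (13, 8)

1. A_x = 13  [[AB ⟂ BC ⇒ 1/2x-3y+35/2=0] ∩ [|A−(19, 9)|²=37]]
2. A_y = 8  [[AB ⟂ BC ⇒ 1/2x-3y+35/2=0] ∩ [|A−(19, 9)|²=37]]
   so A = (13, 8)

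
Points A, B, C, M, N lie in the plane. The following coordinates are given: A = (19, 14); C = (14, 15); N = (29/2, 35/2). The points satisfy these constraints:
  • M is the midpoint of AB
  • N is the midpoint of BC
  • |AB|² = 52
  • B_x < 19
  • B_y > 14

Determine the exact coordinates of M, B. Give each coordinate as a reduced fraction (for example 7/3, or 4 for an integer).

1. B_x = 15  [B = 2·N−C = 2·(29/2, 35/2)−(14, 15)]
2. B_y = 20  [B = 2·N−C = 2·(29/2, 35/2)−(14, 15)]
   so B = (15, 20)
3. M_x = 17  [2·M = A+B = (19, 14)+(15, 20)]
4. M_y = 17  [2·M = A+B = (19, 14)+(15, 20)]
   so M = (17, 17)

M = (17, 17)
B = (15, 20)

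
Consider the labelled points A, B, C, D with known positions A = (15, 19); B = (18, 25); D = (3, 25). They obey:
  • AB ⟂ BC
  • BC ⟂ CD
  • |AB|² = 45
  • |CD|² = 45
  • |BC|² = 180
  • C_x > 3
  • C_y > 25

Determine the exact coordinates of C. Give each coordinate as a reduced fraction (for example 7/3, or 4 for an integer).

1. C_x = 6  [[AB ⟂ BC ⇒ 3x+6y-204=0] ∩ [|C−(3, 25)|²=45]]
2. C_y = 31  [[AB ⟂ BC ⇒ 3x+6y-204=0] ∩ [|C−(3, 25)|²=45]]
   so C = (6, 31)

C = (6, 31)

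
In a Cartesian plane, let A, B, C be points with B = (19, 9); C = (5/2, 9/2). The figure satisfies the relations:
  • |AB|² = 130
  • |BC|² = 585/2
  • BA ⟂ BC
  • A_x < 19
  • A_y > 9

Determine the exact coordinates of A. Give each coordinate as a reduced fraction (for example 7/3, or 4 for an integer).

A = (16, 20)

1. A_x = 16  [[BA ⟂ BC ⇒ -33/2x-9/2y+354=0] ∩ [|A−(19, 9)|²=130]]
2. A_y = 20  [[BA ⟂ BC ⇒ -33/2x-9/2y+354=0] ∩ [|A−(19, 9)|²=130]]
   so A = (16, 20)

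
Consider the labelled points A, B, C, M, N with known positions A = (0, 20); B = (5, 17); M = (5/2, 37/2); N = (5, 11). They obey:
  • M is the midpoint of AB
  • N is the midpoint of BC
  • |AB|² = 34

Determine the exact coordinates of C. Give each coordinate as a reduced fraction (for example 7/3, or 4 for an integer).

1. C_x = 5  [C = 2·N−B = 2·(5, 11)−(5, 17)]
2. C_y = 5  [C = 2·N−B = 2·(5, 11)−(5, 17)]
   so C = (5, 5)

C = (5, 5)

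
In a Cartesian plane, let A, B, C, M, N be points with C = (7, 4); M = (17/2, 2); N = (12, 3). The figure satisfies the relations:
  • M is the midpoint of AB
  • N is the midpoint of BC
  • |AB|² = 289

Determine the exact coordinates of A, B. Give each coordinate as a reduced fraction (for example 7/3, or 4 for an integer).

1. B_x = 17  [B = 2·N−C = 2·(12, 3)−(7, 4)]
2. B_y = 2  [B = 2·N−C = 2·(12, 3)−(7, 4)]
   so B = (17, 2)
3. A_x = 0  [A = 2·M−B = 2·(17/2, 2)−(17, 2)]
4. A_y = 2  [A = 2·M−B = 2·(17/2, 2)−(17, 2)]
   so A = (0, 2)

A = (0, 2)
B = (17, 2)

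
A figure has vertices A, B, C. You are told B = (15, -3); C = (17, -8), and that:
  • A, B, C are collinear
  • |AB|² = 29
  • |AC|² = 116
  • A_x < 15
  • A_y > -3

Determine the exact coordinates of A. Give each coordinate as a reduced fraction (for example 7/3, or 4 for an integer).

A = (13, 2)

1. A_x = 13  [[A, B, C are collinear ⇒ 5x+2y-69=0] ∩ [|A−(15, -3)|²=29]]
2. A_y = 2  [[A, B, C are collinear ⇒ 5x+2y-69=0] ∩ [|A−(15, -3)|²=29]]
   so A = (13, 2)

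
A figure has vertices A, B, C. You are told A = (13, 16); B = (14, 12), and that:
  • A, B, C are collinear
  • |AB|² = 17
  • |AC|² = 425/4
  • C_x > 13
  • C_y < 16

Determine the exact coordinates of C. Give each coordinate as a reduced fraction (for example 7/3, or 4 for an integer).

C = (31/2, 6)

1. C_x = 31/2  [[A, B, C are collinear ⇒ 4x+1y-68=0] ∩ [|C−(13, 16)|²=425/4]]
2. C_y = 6  [[A, B, C are collinear ⇒ 4x+1y-68=0] ∩ [|C−(13, 16)|²=425/4]]
   so C = (31/2, 6)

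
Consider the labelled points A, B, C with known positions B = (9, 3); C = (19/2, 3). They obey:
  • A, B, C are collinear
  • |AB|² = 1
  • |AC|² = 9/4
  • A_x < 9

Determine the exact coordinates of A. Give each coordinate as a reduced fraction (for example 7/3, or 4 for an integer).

A = (8, 3)

1. A_x = 8  [[A, B, C are collinear ⇒ 1/2y-3/2=0] ∩ [|A−(9, 3)|²=1]]
2. A_y = 3  [[A, B, C are collinear ⇒ 1/2y-3/2=0] ∩ [|A−(9, 3)|²=1]]
   so A = (8, 3)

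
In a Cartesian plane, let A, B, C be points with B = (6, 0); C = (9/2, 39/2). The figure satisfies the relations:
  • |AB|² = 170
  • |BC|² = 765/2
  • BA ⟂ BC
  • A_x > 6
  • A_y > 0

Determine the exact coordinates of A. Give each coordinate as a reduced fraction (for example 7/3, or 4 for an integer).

A = (19, 1)

1. A_x = 19  [[BA ⟂ BC ⇒ -3/2x+39/2y+9=0] ∩ [|A−(6, 0)|²=170]]
2. A_y = 1  [[BA ⟂ BC ⇒ -3/2x+39/2y+9=0] ∩ [|A−(6, 0)|²=170]]
   so A = (19, 1)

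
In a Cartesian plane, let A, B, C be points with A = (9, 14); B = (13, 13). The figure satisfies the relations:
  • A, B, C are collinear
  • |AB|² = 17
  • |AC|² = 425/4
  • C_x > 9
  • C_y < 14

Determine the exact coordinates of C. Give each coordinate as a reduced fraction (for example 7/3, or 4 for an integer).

1. C_x = 19  [[A, B, C are collinear ⇒ 1x+4y-65=0] ∩ [|C−(9, 14)|²=425/4]]
2. C_y = 23/2  [[A, B, C are collinear ⇒ 1x+4y-65=0] ∩ [|C−(9, 14)|²=425/4]]
   so C = (19, 23/2)

C = (19, 23/2)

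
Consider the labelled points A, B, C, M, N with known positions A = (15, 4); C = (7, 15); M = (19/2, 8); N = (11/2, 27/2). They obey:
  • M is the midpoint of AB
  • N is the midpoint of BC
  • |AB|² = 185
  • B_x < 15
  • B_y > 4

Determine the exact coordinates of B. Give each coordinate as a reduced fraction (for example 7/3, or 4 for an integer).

1. B_x = 4  [B = 2·M−A = 2·(19/2, 8)−(15, 4)]
2. B_y = 12  [B = 2·M−A = 2·(19/2, 8)−(15, 4)]
   so B = (4, 12)

B = (4, 12)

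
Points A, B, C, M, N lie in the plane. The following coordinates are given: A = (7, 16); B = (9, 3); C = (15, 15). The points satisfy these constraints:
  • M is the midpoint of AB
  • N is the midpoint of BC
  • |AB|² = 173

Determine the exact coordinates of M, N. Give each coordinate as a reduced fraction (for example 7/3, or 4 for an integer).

1. M_x = 8  [2·M = A+B = (7, 16)+(9, 3)]
2. M_y = 19/2  [2·M = A+B = (7, 16)+(9, 3)]
   so M = (8, 19/2)
3. N_x = 12  [2·N = B+C = (9, 3)+(15, 15)]
4. N_y = 9  [2·N = B+C = (9, 3)+(15, 15)]
   so N = (12, 9)

M = (8, 19/2)
N = (12, 9)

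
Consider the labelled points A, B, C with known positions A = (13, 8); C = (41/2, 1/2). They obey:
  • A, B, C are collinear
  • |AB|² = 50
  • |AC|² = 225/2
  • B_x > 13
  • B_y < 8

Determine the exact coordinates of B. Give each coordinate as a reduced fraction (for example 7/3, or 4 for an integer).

B = (18, 3)

1. B_x = 18  [[A, B, C are collinear ⇒ -15/2x-15/2y+315/2=0] ∩ [|B−(13, 8)|²=50]]
2. B_y = 3  [[A, B, C are collinear ⇒ -15/2x-15/2y+315/2=0] ∩ [|B−(13, 8)|²=50]]
   so B = (18, 3)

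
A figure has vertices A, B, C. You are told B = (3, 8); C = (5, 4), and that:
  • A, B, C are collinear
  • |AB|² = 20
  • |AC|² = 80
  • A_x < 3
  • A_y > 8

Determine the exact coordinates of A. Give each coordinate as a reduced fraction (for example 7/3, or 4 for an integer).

1. A_x = 1  [[A, B, C are collinear ⇒ 4x+2y-28=0] ∩ [|A−(3, 8)|²=20]]
2. A_y = 12  [[A, B, C are collinear ⇒ 4x+2y-28=0] ∩ [|A−(3, 8)|²=20]]
   so A = (1, 12)

A = (1, 12)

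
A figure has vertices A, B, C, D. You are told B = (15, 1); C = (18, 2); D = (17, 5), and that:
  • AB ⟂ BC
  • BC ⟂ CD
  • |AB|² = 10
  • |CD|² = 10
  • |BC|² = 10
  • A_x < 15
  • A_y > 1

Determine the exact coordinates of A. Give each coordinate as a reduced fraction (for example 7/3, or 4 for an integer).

A = (14, 4)

1. A_x = 14  [[AB ⟂ BC ⇒ -3x-1y+46=0] ∩ [|A−(15, 1)|²=10]]
2. A_y = 4  [[AB ⟂ BC ⇒ -3x-1y+46=0] ∩ [|A−(15, 1)|²=10]]
   so A = (14, 4)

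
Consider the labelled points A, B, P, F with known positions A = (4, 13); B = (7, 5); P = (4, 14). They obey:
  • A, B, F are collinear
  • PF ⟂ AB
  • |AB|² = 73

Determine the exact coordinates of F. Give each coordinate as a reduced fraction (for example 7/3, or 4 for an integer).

F = (268/73, 1013/73)

1. F_x = 268/73  [[A, B, F are collinear ⇒ 8x+3y-71=0] ∩ [PF ⟂ AB ⇒ 3x-8y+100=0]]
2. F_y = 1013/73  [[A, B, F are collinear ⇒ 8x+3y-71=0] ∩ [PF ⟂ AB ⇒ 3x-8y+100=0]]
   so F = (268/73, 1013/73)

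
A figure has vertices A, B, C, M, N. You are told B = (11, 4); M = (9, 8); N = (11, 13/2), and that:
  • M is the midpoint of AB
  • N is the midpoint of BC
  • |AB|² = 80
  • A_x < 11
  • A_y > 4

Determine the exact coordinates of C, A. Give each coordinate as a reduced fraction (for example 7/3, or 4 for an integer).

C = (11, 9)
A = (7, 12)

1. A_x = 7  [A = 2·M−B = 2·(9, 8)−(11, 4)]
2. A_y = 12  [A = 2·M−B = 2·(9, 8)−(11, 4)]
   so A = (7, 12)
3. C_x = 11  [C = 2·N−B = 2·(11, 13/2)−(11, 4)]
4. C_y = 9  [C = 2·N−B = 2·(11, 13/2)−(11, 4)]
   so C = (11, 9)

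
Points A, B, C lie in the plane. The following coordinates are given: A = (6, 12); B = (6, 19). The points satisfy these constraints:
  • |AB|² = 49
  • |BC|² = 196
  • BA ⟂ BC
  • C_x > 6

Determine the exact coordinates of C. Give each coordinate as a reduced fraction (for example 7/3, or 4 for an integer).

1. C_x = 20  [[BA ⟂ BC ⇒ -7y+133=0] ∩ [|C−(6, 19)|²=196]]
2. C_y = 19  [[BA ⟂ BC ⇒ -7y+133=0] ∩ [|C−(6, 19)|²=196]]
   so C = (20, 19)

C = (20, 19)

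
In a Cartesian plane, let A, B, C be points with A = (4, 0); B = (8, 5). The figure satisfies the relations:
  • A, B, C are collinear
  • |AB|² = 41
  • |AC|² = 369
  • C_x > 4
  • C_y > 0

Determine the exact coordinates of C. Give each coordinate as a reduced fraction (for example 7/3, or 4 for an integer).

C = (16, 15)

1. C_x = 16  [[A, B, C are collinear ⇒ -5x+4y+20=0] ∩ [|C−(4, 0)|²=369]]
2. C_y = 15  [[A, B, C are collinear ⇒ -5x+4y+20=0] ∩ [|C−(4, 0)|²=369]]
   so C = (16, 15)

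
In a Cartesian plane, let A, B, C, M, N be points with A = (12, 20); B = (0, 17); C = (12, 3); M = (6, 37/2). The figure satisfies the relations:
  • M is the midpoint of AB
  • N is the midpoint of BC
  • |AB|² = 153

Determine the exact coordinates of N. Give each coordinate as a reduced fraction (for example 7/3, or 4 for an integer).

N = (6, 10)

1. N_x = 6  [2·N = B+C = (0, 17)+(12, 3)]
2. N_y = 10  [2·N = B+C = (0, 17)+(12, 3)]
   so N = (6, 10)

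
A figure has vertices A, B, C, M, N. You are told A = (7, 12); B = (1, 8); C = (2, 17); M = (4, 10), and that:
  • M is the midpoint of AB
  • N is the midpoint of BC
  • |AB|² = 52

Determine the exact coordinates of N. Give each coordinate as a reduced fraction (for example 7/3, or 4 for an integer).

N = (3/2, 25/2)

1. N_x = 3/2  [2·N = B+C = (1, 8)+(2, 17)]
2. N_y = 25/2  [2·N = B+C = (1, 8)+(2, 17)]
   so N = (3/2, 25/2)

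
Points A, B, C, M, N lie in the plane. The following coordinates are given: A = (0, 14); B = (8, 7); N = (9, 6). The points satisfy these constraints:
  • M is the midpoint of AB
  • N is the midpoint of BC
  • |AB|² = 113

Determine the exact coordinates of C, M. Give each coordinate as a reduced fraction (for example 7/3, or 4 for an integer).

1. M_x = 4  [2·M = A+B = (0, 14)+(8, 7)]
2. M_y = 21/2  [2·M = A+B = (0, 14)+(8, 7)]
   so M = (4, 21/2)
3. C_x = 10  [C = 2·N−B = 2·(9, 6)−(8, 7)]
4. C_y = 5  [C = 2·N−B = 2·(9, 6)−(8, 7)]
   so C = (10, 5)

C = (10, 5)
M = (4, 21/2)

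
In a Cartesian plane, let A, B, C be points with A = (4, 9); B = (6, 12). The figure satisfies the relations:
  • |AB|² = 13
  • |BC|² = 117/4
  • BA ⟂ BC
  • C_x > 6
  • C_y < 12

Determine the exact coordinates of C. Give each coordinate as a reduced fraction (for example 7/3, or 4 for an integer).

C = (21/2, 9)

1. C_x = 21/2  [[BA ⟂ BC ⇒ -2x-3y+48=0] ∩ [|C−(6, 12)|²=117/4]]
2. C_y = 9  [[BA ⟂ BC ⇒ -2x-3y+48=0] ∩ [|C−(6, 12)|²=117/4]]
   so C = (21/2, 9)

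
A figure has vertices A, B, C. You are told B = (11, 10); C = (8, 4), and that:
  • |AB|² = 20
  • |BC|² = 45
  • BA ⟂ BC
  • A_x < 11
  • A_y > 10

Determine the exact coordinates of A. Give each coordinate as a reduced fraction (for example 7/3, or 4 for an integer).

A = (7, 12)

1. A_x = 7  [[BA ⟂ BC ⇒ -3x-6y+93=0] ∩ [|A−(11, 10)|²=20]]
2. A_y = 12  [[BA ⟂ BC ⇒ -3x-6y+93=0] ∩ [|A−(11, 10)|²=20]]
   so A = (7, 12)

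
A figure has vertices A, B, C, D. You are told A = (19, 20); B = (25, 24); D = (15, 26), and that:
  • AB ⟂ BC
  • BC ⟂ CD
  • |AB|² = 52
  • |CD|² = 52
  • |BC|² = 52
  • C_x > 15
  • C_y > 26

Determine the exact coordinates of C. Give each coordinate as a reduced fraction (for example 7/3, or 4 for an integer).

C = (21, 30)

1. C_x = 21  [[AB ⟂ BC ⇒ 6x+4y-246=0] ∩ [|C−(15, 26)|²=52]]
2. C_y = 30  [[AB ⟂ BC ⇒ 6x+4y-246=0] ∩ [|C−(15, 26)|²=52]]
   so C = (21, 30)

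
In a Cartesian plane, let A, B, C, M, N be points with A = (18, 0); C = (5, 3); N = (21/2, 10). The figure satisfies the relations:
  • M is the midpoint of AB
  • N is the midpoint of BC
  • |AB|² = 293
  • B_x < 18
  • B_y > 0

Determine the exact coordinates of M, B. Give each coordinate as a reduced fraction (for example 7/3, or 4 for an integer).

M = (17, 17/2)
B = (16, 17)

1. B_x = 16  [B = 2·N−C = 2·(21/2, 10)−(5, 3)]
2. B_y = 17  [B = 2·N−C = 2·(21/2, 10)−(5, 3)]
   so B = (16, 17)
3. M_x = 17  [2·M = A+B = (18, 0)+(16, 17)]
4. M_y = 17/2  [2·M = A+B = (18, 0)+(16, 17)]
   so M = (17, 17/2)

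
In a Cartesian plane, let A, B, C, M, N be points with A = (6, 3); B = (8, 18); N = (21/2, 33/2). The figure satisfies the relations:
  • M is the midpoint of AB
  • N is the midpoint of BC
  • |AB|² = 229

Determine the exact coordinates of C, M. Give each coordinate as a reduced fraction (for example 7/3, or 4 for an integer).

1. M_x = 7  [2·M = A+B = (6, 3)+(8, 18)]
2. M_y = 21/2  [2·M = A+B = (6, 3)+(8, 18)]
   so M = (7, 21/2)
3. C_x = 13  [C = 2·N−B = 2·(21/2, 33/2)−(8, 18)]
4. C_y = 15  [C = 2·N−B = 2·(21/2, 33/2)−(8, 18)]
   so C = (13, 15)

C = (13, 15)
M = (7, 21/2)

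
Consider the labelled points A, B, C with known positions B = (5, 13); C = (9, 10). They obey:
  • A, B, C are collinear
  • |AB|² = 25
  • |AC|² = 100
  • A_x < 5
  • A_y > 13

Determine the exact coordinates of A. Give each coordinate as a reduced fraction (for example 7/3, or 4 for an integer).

1. A_x = 1  [[A, B, C are collinear ⇒ 3x+4y-67=0] ∩ [|A−(5, 13)|²=25]]
2. A_y = 16  [[A, B, C are collinear ⇒ 3x+4y-67=0] ∩ [|A−(5, 13)|²=25]]
   so A = (1, 16)

A = (1, 16)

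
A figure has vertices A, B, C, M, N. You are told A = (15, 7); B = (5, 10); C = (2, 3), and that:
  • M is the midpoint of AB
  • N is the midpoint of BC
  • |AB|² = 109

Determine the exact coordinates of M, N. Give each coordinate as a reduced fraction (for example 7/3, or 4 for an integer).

M = (10, 17/2)
N = (7/2, 13/2)

1. M_x = 10  [2·M = A+B = (15, 7)+(5, 10)]
2. M_y = 17/2  [2·M = A+B = (15, 7)+(5, 10)]
   so M = (10, 17/2)
3. N_x = 7/2  [2·N = B+C = (5, 10)+(2, 3)]
4. N_y = 13/2  [2·N = B+C = (5, 10)+(2, 3)]
   so N = (7/2, 13/2)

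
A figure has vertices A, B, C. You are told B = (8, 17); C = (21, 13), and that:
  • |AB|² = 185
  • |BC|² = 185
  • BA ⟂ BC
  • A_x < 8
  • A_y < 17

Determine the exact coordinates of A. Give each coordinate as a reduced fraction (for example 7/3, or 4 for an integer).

A = (4, 4)

1. A_x = 4  [[BA ⟂ BC ⇒ 13x-4y-36=0] ∩ [|A−(8, 17)|²=185]]
2. A_y = 4  [[BA ⟂ BC ⇒ 13x-4y-36=0] ∩ [|A−(8, 17)|²=185]]
   so A = (4, 4)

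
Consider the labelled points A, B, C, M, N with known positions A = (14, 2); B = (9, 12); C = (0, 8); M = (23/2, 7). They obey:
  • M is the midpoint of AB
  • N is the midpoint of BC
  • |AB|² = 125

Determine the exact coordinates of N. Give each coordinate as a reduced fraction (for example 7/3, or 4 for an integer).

N = (9/2, 10)

1. N_x = 9/2  [2·N = B+C = (9, 12)+(0, 8)]
2. N_y = 10  [2·N = B+C = (9, 12)+(0, 8)]
   so N = (9/2, 10)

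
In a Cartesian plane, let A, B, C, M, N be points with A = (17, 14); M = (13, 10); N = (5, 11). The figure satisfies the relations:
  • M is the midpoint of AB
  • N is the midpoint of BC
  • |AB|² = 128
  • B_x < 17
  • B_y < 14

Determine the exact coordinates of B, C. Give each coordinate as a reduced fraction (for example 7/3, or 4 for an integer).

B = (9, 6)
C = (1, 16)

1. B_x = 9  [B = 2·M−A = 2·(13, 10)−(17, 14)]
2. B_y = 6  [B = 2·M−A = 2·(13, 10)−(17, 14)]
   so B = (9, 6)
3. C_x = 1  [C = 2·N−B = 2·(5, 11)−(9, 6)]
4. C_y = 16  [C = 2·N−B = 2·(5, 11)−(9, 6)]
   so C = (1, 16)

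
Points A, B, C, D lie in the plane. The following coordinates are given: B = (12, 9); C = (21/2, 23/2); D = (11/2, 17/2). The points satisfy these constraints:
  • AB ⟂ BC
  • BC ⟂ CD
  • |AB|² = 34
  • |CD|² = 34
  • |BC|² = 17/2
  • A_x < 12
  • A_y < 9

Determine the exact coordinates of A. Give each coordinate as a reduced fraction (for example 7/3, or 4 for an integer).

A = (7, 6)

1. A_x = 7  [[AB ⟂ BC ⇒ 3/2x-5/2y+9/2=0] ∩ [|A−(12, 9)|²=34]]
2. A_y = 6  [[AB ⟂ BC ⇒ 3/2x-5/2y+9/2=0] ∩ [|A−(12, 9)|²=34]]
   so A = (7, 6)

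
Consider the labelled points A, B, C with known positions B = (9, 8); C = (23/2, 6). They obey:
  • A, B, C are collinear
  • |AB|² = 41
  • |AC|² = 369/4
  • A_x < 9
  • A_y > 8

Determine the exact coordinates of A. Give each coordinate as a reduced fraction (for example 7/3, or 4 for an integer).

1. A_x = 4  [[A, B, C are collinear ⇒ 2x+5/2y-38=0] ∩ [|A−(9, 8)|²=41]]
2. A_y = 12  [[A, B, C are collinear ⇒ 2x+5/2y-38=0] ∩ [|A−(9, 8)|²=41]]
   so A = (4, 12)

A = (4, 12)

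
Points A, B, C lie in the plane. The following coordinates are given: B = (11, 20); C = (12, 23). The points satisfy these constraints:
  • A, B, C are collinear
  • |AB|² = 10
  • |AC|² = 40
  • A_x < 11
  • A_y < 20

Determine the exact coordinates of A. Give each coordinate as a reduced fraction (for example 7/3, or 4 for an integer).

A = (10, 17)

1. A_x = 10  [[A, B, C are collinear ⇒ -3x+1y+13=0] ∩ [|A−(11, 20)|²=10]]
2. A_y = 17  [[A, B, C are collinear ⇒ -3x+1y+13=0] ∩ [|A−(11, 20)|²=10]]
   so A = (10, 17)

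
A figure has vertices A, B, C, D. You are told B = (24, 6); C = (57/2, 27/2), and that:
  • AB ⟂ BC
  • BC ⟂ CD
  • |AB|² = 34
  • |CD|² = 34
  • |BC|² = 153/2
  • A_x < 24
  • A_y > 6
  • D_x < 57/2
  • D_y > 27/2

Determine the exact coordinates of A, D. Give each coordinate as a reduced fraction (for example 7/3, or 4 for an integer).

1. A_x = 19  [[AB ⟂ BC ⇒ -9/2x-15/2y+153=0] ∩ [|A−(24, 6)|²=34]]
2. A_y = 9  [[AB ⟂ BC ⇒ -9/2x-15/2y+153=0] ∩ [|A−(24, 6)|²=34]]
   so A = (19, 9)
3. D_x = 47/2  [[BC ⟂ CD ⇒ 9/2x+15/2y-459/2=0] ∩ [|D−(57/2, 27/2)|²=34]]
4. D_y = 33/2  [[BC ⟂ CD ⇒ 9/2x+15/2y-459/2=0] ∩ [|D−(57/2, 27/2)|²=34]]
   so D = (47/2, 33/2)

A = (19, 9)
D = (47/2, 33/2)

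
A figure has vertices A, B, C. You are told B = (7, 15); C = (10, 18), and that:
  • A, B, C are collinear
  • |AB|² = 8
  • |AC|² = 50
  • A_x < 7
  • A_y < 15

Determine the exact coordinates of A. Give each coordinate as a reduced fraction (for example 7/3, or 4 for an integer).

1. A_x = 5  [[A, B, C are collinear ⇒ -3x+3y-24=0] ∩ [|A−(7, 15)|²=8]]
2. A_y = 13  [[A, B, C are collinear ⇒ -3x+3y-24=0] ∩ [|A−(7, 15)|²=8]]
   so A = (5, 13)

A = (5, 13)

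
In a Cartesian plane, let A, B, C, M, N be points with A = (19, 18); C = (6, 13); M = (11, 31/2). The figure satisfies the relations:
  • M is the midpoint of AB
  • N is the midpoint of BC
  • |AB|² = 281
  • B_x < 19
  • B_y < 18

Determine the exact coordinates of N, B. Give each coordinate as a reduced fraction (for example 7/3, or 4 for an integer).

1. B_x = 3  [B = 2·M−A = 2·(11, 31/2)−(19, 18)]
2. B_y = 13  [B = 2·M−A = 2·(11, 31/2)−(19, 18)]
   so B = (3, 13)
3. N_x = 9/2  [2·N = B+C = (3, 13)+(6, 13)]
4. N_y = 13  [2·N = B+C = (3, 13)+(6, 13)]
   so N = (9/2, 13)

N = (9/2, 13)
B = (3, 13)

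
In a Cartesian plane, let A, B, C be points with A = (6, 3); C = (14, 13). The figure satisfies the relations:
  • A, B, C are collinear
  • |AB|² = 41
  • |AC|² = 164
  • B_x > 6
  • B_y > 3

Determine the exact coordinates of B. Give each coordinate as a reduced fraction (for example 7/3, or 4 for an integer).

1. B_x = 10  [[A, B, C are collinear ⇒ 10x-8y-36=0] ∩ [|B−(6, 3)|²=41]]
2. B_y = 8  [[A, B, C are collinear ⇒ 10x-8y-36=0] ∩ [|B−(6, 3)|²=41]]
   so B = (10, 8)

B = (10, 8)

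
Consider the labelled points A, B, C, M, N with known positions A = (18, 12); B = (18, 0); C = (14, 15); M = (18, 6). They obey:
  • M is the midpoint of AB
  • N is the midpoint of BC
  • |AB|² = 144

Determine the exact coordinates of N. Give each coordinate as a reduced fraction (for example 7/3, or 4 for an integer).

1. N_x = 16  [2·N = B+C = (18, 0)+(14, 15)]
2. N_y = 15/2  [2·N = B+C = (18, 0)+(14, 15)]
   so N = (16, 15/2)

N = (16, 15/2)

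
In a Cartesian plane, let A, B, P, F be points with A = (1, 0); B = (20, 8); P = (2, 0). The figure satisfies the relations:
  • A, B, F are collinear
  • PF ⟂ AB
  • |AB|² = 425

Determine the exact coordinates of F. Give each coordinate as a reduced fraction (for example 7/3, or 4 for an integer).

1. F_x = 786/425  [[A, B, F are collinear ⇒ -8x+19y+8=0] ∩ [PF ⟂ AB ⇒ 19x+8y-38=0]]
2. F_y = 152/425  [[A, B, F are collinear ⇒ -8x+19y+8=0] ∩ [PF ⟂ AB ⇒ 19x+8y-38=0]]
   so F = (786/425, 152/425)

F = (786/425, 152/425)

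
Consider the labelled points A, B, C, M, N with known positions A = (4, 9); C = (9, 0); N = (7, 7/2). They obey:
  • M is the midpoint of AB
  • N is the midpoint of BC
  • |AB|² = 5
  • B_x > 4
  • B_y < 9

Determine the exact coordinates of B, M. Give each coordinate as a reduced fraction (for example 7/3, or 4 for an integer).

1. B_x = 5  [B = 2·N−C = 2·(7, 7/2)−(9, 0)]
2. B_y = 7  [B = 2·N−C = 2·(7, 7/2)−(9, 0)]
   so B = (5, 7)
3. M_x = 9/2  [2·M = A+B = (4, 9)+(5, 7)]
4. M_y = 8  [2·M = A+B = (4, 9)+(5, 7)]
   so M = (9/2, 8)

B = (5, 7)
M = (9/2, 8)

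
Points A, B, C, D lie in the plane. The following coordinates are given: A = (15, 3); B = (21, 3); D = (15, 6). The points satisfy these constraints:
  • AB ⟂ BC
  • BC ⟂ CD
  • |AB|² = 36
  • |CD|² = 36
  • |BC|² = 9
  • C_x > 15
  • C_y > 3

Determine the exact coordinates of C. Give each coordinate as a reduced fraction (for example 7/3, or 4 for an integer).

C = (21, 6)

1. C_x = 21  [[AB ⟂ BC ⇒ 6x-126=0] ∩ [|C−(15, 6)|²=36]]
2. C_y = 6  [[AB ⟂ BC ⇒ 6x-126=0] ∩ [|C−(15, 6)|²=36]]
   so C = (21, 6)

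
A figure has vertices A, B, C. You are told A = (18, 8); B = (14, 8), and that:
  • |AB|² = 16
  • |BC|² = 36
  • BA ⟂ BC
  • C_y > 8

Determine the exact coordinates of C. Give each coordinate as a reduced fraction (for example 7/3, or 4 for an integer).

C = (14, 14)

1. C_x = 14  [[BA ⟂ BC ⇒ 4x-56=0] ∩ [|C−(14, 8)|²=36]]
2. C_y = 14  [[BA ⟂ BC ⇒ 4x-56=0] ∩ [|C−(14, 8)|²=36]]
   so C = (14, 14)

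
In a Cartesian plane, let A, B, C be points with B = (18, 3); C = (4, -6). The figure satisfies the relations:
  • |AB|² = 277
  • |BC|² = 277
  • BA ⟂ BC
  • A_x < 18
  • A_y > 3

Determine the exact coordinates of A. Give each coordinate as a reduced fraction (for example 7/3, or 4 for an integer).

A = (9, 17)

1. A_x = 9  [[BA ⟂ BC ⇒ -14x-9y+279=0] ∩ [|A−(18, 3)|²=277]]
2. A_y = 17  [[BA ⟂ BC ⇒ -14x-9y+279=0] ∩ [|A−(18, 3)|²=277]]
   so A = (9, 17)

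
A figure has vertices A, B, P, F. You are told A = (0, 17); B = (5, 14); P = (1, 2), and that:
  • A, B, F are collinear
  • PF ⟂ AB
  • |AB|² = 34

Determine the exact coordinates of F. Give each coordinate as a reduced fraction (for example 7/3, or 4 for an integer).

1. F_x = 125/17  [[A, B, F are collinear ⇒ 3x+5y-85=0] ∩ [PF ⟂ AB ⇒ 5x-3y+1=0]]
2. F_y = 214/17  [[A, B, F are collinear ⇒ 3x+5y-85=0] ∩ [PF ⟂ AB ⇒ 5x-3y+1=0]]
   so F = (125/17, 214/17)

F = (125/17, 214/17)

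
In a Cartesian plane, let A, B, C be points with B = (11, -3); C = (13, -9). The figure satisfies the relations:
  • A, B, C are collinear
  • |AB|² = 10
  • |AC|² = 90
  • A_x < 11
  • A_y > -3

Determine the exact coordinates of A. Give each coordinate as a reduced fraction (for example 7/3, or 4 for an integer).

1. A_x = 10  [[A, B, C are collinear ⇒ 6x+2y-60=0] ∩ [|A−(11, -3)|²=10]]
2. A_y = 0  [[A, B, C are collinear ⇒ 6x+2y-60=0] ∩ [|A−(11, -3)|²=10]]
   so A = (10, 0)

A = (10, 0)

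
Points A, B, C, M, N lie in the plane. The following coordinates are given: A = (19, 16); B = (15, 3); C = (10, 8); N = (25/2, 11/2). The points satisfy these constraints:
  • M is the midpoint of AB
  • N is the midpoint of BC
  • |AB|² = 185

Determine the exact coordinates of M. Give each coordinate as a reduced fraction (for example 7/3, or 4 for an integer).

1. M_x = 17  [2·M = A+B = (19, 16)+(15, 3)]
2. M_y = 19/2  [2·M = A+B = (19, 16)+(15, 3)]
   so M = (17, 19/2)

M = (17, 19/2)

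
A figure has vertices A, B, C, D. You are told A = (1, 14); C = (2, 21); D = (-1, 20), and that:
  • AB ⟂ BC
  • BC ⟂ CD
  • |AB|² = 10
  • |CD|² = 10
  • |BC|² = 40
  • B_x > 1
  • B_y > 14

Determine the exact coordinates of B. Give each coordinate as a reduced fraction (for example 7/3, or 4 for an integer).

B = (4, 15)

1. B_x = 4  [[BC ⟂ CD ⇒ 3x+1y-27=0] ∩ [|B−(1, 14)|²=10]]
2. B_y = 15  [[BC ⟂ CD ⇒ 3x+1y-27=0] ∩ [|B−(1, 14)|²=10]]
   so B = (4, 15)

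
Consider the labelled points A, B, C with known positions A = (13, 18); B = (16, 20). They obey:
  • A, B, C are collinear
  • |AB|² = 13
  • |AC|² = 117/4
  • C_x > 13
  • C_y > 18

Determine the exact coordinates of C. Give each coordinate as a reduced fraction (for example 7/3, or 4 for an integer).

1. C_x = 35/2  [[A, B, C are collinear ⇒ -2x+3y-28=0] ∩ [|C−(13, 18)|²=117/4]]
2. C_y = 21  [[A, B, C are collinear ⇒ -2x+3y-28=0] ∩ [|C−(13, 18)|²=117/4]]
   so C = (35/2, 21)

C = (35/2, 21)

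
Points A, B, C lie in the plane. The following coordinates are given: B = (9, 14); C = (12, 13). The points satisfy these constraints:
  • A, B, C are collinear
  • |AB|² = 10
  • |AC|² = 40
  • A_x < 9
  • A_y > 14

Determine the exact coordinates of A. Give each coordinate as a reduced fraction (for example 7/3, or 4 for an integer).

A = (6, 15)

1. A_x = 6  [[A, B, C are collinear ⇒ 1x+3y-51=0] ∩ [|A−(9, 14)|²=10]]
2. A_y = 15  [[A, B, C are collinear ⇒ 1x+3y-51=0] ∩ [|A−(9, 14)|²=10]]
   so A = (6, 15)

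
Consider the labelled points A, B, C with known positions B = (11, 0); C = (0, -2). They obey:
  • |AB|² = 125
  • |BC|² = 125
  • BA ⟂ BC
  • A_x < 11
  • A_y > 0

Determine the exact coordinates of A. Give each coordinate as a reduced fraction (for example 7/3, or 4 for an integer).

1. A_x = 9  [[BA ⟂ BC ⇒ -11x-2y+121=0] ∩ [|A−(11, 0)|²=125]]
2. A_y = 11  [[BA ⟂ BC ⇒ -11x-2y+121=0] ∩ [|A−(11, 0)|²=125]]
   so A = (9, 11)

A = (9, 11)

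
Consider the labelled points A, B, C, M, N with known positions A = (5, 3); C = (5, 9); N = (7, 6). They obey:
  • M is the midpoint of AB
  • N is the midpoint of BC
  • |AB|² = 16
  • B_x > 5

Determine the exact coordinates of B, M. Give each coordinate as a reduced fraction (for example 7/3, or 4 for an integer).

B = (9, 3)
M = (7, 3)

1. B_x = 9  [B = 2·N−C = 2·(7, 6)−(5, 9)]
2. B_y = 3  [B = 2·N−C = 2·(7, 6)−(5, 9)]
   so B = (9, 3)
3. M_x = 7  [2·M = A+B = (5, 3)+(9, 3)]
4. M_y = 3  [2·M = A+B = (5, 3)+(9, 3)]
   so M = (7, 3)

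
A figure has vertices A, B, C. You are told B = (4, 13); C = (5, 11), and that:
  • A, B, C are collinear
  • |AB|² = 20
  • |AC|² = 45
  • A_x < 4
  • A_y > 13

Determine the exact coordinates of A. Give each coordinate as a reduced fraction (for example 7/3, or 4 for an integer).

A = (2, 17)

1. A_x = 2  [[A, B, C are collinear ⇒ 2x+1y-21=0] ∩ [|A−(4, 13)|²=20]]
2. A_y = 17  [[A, B, C are collinear ⇒ 2x+1y-21=0] ∩ [|A−(4, 13)|²=20]]
   so A = (2, 17)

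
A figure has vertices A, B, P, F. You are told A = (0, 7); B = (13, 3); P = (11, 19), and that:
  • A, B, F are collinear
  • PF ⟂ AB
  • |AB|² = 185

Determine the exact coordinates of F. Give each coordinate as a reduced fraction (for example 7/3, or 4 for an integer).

F = (247/37, 183/37)

1. F_x = 247/37  [[A, B, F are collinear ⇒ 4x+13y-91=0] ∩ [PF ⟂ AB ⇒ 13x-4y-67=0]]
2. F_y = 183/37  [[A, B, F are collinear ⇒ 4x+13y-91=0] ∩ [PF ⟂ AB ⇒ 13x-4y-67=0]]
   so F = (247/37, 183/37)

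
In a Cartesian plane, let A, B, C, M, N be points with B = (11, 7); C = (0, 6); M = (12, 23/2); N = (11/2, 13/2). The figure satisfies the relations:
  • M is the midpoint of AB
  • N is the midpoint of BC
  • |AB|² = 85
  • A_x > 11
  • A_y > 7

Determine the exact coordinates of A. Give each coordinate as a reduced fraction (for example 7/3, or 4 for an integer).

A = (13, 16)

1. A_x = 13  [A = 2·M−B = 2·(12, 23/2)−(11, 7)]
2. A_y = 16  [A = 2·M−B = 2·(12, 23/2)−(11, 7)]
   so A = (13, 16)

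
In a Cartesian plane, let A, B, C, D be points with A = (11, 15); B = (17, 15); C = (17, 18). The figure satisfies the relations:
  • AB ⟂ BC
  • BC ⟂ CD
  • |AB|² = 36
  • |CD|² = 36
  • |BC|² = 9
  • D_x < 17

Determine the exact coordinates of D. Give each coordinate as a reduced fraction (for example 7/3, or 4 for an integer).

1. D_x = 11  [[BC ⟂ CD ⇒ 3y-54=0] ∩ [|D−(17, 18)|²=36]]
2. D_y = 18  [[BC ⟂ CD ⇒ 3y-54=0] ∩ [|D−(17, 18)|²=36]]
   so D = (11, 18)

D = (11, 18)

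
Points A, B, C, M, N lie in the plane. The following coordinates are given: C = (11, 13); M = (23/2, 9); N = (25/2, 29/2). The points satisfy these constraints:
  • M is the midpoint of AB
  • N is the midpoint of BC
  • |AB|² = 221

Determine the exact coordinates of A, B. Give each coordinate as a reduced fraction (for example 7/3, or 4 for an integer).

A = (9, 2)
B = (14, 16)

1. B_x = 14  [B = 2·N−C = 2·(25/2, 29/2)−(11, 13)]
2. B_y = 16  [B = 2·N−C = 2·(25/2, 29/2)−(11, 13)]
   so B = (14, 16)
3. A_x = 9  [A = 2·M−B = 2·(23/2, 9)−(14, 16)]
4. A_y = 2  [A = 2·M−B = 2·(23/2, 9)−(14, 16)]
   so A = (9, 2)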